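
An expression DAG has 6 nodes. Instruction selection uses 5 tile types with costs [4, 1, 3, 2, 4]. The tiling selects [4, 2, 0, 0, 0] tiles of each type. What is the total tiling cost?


Total cost = sum(count_i * cost_i)
= 4*4 + 2*1 + 0*3 + 0*2 + 0*4
= 18

18


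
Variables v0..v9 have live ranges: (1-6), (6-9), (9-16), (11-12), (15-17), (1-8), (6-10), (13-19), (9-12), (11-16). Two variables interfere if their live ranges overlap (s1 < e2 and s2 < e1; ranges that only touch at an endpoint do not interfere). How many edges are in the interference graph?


Check all pairs for overlapping intervals.
Two intervals (s1,e1) and (s2,e2) overlap if s1 < e2 and s2 < e1.
v0 (1-6) vs v1..v9: overlaps v5 -> 1
v1 (6-9) vs v2..v9: overlaps v5, v6 -> 2
v2 (9-16) vs v3..v9: overlaps v3, v4, v6, v7, v8, v9 -> 6
v3 (11-12) vs v4..v9: overlaps v8, v9 -> 2
v4 (15-17) vs v5..v9: overlaps v7, v9 -> 2
v5 (1-8) vs v6..v9: overlaps v6 -> 1
v6 (6-10) vs v7..v9: overlaps v8 -> 1
v7 (13-19) vs v8..v9: overlaps v9 -> 1
v8 (9-12) vs v9: overlaps v9 -> 1
Total overlapping pairs = 1 + 2 + 6 + 2 + 2 + 1 + 1 + 1 + 1 = 17

17


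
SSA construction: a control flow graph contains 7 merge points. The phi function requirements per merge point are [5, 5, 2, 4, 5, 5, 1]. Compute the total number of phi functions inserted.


Total phi functions = sum of phi functions at each join node
= 5 + 5 + 2 + 4 + 5 + 5 + 1 = 27

27


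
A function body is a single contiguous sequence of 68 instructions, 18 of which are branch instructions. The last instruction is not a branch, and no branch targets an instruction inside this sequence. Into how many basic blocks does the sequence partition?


With no in-sequence branch targets, the leaders are the first instruction plus the instruction after each branch.
Number of basic blocks = branches + 1
= 18 + 1 = 19

19


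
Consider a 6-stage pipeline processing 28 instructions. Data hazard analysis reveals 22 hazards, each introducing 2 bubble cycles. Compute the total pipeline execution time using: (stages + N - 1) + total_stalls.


Base cycles = 6 + 28 - 1 = 33
Total stalls = 22 * 2 = 44
Total = 33 + 44 = 77

77


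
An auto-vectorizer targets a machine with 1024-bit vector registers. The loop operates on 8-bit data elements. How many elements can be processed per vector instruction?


Width = SIMD bits / data type bits
= 1024 / 8 = 128

128


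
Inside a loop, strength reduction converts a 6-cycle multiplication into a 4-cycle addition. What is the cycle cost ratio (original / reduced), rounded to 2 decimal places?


Ratio = mult_cost / add_cost = 6 / 4 = 1.5

1.5


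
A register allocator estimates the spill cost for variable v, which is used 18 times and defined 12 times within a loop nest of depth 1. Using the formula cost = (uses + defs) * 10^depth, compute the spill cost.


uses + defs = 18 + 12 = 30
10^1 = 10
Spill cost = 30 * 10 = 300

300


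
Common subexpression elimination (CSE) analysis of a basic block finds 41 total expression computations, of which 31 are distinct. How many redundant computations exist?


CSE count = total expressions - unique expressions
= 41 - 31 = 10

10


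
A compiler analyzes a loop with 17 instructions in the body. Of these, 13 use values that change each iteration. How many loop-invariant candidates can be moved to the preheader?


Invariant candidates = total - loop-dependent
= 17 - 13 = 4

4


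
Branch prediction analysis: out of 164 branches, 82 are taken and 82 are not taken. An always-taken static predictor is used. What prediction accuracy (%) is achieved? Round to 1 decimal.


Predictor: always-taken
Correct predictions = 82
Accuracy = 82 / 164 * 100 = 50.0%

50.0


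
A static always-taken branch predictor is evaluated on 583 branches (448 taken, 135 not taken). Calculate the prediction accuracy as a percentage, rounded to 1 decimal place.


Predictor: always-taken
Correct predictions = 448
Accuracy = 448 / 583 * 100 = 76.8%

76.8


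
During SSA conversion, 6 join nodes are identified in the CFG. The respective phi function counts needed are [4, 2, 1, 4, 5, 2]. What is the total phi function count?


Total phi functions = sum of phi functions at each join node
= 4 + 2 + 1 + 4 + 5 + 2 = 18

18


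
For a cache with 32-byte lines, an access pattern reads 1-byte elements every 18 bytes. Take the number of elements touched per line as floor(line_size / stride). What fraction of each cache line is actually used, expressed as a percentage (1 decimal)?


Elements per cache line = floor(32 / 18) = 1
Bytes used = 1 * 1 = 1
Utilization = 1 / 32 * 100 = 3.1%

3.1


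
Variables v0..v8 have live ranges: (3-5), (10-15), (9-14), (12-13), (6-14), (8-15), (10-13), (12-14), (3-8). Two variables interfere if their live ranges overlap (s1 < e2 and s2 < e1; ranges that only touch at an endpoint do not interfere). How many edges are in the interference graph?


Check all pairs for overlapping intervals.
Two intervals (s1,e1) and (s2,e2) overlap if s1 < e2 and s2 < e1.
v0 (3-5) vs v1..v8: overlaps v8 -> 1
v1 (10-15) vs v2..v8: overlaps v2, v3, v4, v5, v6, v7 -> 6
v2 (9-14) vs v3..v8: overlaps v3, v4, v5, v6, v7 -> 5
v3 (12-13) vs v4..v8: overlaps v4, v5, v6, v7 -> 4
v4 (6-14) vs v5..v8: overlaps v5, v6, v7, v8 -> 4
v5 (8-15) vs v6..v8: overlaps v6, v7 -> 2
v6 (10-13) vs v7..v8: overlaps v7 -> 1
v7 (12-14) vs v8: overlaps none -> 0
Total overlapping pairs = 1 + 6 + 5 + 4 + 4 + 2 + 1 + 0 = 23

23


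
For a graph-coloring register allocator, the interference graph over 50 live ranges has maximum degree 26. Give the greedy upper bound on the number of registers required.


Greedy coloring never needs more than (max_degree + 1) colors: when coloring a vertex, at most max_degree neighbors are already colored.
Upper bound = 26 + 1 = 27

27


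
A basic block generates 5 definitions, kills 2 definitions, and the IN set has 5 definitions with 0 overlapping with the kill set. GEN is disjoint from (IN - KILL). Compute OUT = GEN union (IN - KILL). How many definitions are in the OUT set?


IN - KILL: 5 - 0 = 5 surviving definitions
OUT = GEN + surviving = 5 + 5 = 10

10


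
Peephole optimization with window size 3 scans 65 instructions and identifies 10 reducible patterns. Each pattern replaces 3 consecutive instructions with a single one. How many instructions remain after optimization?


Each match removes 2 instructions.
Total removed = 10 * 2 = 20
Remaining = 65 - 20 = 45

45


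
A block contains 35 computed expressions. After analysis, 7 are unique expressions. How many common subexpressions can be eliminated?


CSE count = total expressions - unique expressions
= 35 - 7 = 28

28


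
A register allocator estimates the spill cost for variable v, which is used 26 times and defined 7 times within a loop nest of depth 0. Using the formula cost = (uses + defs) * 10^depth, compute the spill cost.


uses + defs = 26 + 7 = 33
10^0 = 1
Spill cost = 33 * 1 = 33

33


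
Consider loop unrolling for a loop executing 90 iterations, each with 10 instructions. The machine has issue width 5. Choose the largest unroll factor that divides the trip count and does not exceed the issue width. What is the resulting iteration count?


Largest divisor of 90 <= 5 is 5
New iterations = 90 / 5 = 18

18


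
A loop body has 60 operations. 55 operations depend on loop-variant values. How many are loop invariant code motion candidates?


Invariant candidates = total - loop-dependent
= 60 - 55 = 5

5


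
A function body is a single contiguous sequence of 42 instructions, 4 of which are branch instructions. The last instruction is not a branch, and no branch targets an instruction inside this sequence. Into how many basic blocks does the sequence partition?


With no in-sequence branch targets, the leaders are the first instruction plus the instruction after each branch.
Number of basic blocks = branches + 1
= 4 + 1 = 5

5


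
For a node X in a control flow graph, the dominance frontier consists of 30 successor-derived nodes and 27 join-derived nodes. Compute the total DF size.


DF(X) = direct successor contributions + join point contributions
= 30 + 27 = 57

57


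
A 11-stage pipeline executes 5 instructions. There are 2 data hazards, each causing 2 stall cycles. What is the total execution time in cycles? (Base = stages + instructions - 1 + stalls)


Base cycles = 11 + 5 - 1 = 15
Total stalls = 2 * 2 = 4
Total = 15 + 4 = 19

19


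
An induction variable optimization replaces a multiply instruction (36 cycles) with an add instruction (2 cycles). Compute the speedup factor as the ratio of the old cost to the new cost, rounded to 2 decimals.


Ratio = mult_cost / add_cost = 36 / 2 = 18.0

18.0


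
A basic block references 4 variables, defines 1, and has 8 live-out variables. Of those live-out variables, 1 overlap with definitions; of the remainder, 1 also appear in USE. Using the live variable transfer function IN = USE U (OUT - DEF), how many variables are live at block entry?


OUT - DEF: 8 - 1 = 7
|IN| = |USE| + |OUT - DEF| - |USE ∩ (OUT - DEF)| = 4 + 7 - 1 = 10

10


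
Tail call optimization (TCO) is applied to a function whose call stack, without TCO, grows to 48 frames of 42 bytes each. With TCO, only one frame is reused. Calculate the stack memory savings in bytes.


Without TCO: 48 * 42 = 2016 bytes
With TCO: reuse 1 frame = 42 bytes
Savings = 2016 - 42 = 1974

1974


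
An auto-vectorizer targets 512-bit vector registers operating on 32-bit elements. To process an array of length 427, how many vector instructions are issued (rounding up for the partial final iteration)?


Width = 512 / 32 = 16 elements per vector op
Iterations = ceil(427 / 16) = 27

27


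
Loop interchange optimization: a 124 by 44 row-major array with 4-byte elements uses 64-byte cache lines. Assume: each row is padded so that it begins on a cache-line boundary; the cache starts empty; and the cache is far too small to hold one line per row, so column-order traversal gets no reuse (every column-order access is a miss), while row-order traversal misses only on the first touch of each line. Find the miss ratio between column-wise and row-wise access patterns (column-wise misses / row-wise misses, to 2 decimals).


Each row occupies 44 * 4 = 176 bytes and starts on a line boundary, so it spans ceil(176 / 64) = 3 cache lines.
Row-major traversal misses (one per line touched): 124 * ceil(44 * 4 / 64) = 372
Column-major traversal misses (no reuse, every access misses): 124 * 44 = 5456
Ratio = 5456 / 372 = 14.67

14.67


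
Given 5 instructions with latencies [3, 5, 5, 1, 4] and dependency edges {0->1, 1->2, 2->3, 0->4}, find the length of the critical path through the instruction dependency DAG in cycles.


Compute longest path through dependency graph: dist(Ik) = max over predecessors of dist + latency(Ik).
dist(I0) = latency 3 = 3
dist(I1) = dist(I0) + 5 = 3 + 5 = 8
dist(I2) = dist(I1) + 5 = 8 + 5 = 13
dist(I3) = dist(I2) + 1 = 13 + 1 = 14
dist(I4) = dist(I0) + 4 = 3 + 4 = 7
Critical path = max dist = 14

14


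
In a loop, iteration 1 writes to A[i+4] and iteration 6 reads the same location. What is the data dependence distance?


Distance = read iteration - write iteration
= 6 - 1 = 5

5


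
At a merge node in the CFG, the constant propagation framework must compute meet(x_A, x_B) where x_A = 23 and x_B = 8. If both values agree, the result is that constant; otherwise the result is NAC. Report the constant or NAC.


Meet operation: if both paths give the same constant, result is that constant; if they differ, result is NAC (not-a-constant).
Path A: 23, Path B: 8 -> differ
Result: not-a-constant -> NAC

NAC


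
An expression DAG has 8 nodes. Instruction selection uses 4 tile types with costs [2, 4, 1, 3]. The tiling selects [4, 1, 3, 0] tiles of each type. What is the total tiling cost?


Total cost = sum(count_i * cost_i)
= 4*2 + 1*4 + 3*1 + 0*3
= 15

15


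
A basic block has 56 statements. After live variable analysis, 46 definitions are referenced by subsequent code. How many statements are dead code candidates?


Dead code = total statements - live definitions
= 56 - 46 = 10

10


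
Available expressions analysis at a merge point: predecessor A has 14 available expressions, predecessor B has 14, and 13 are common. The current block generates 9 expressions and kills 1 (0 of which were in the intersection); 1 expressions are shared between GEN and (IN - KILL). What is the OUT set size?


IN = intersection of predecessors = 13
IN - KILL = 13 - 0 = 13
|OUT| = |GEN| + |IN - KILL| - |GEN ∩ (IN - KILL)| = 9 + 13 - 1 = 21

21


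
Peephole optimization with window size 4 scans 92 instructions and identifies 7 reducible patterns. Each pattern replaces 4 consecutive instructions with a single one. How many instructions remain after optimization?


Each match removes 3 instructions.
Total removed = 7 * 3 = 21
Remaining = 92 - 21 = 71

71


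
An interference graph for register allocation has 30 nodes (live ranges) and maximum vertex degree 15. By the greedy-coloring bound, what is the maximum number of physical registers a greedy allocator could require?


Greedy coloring never needs more than (max_degree + 1) colors: when coloring a vertex, at most max_degree neighbors are already colored.
Upper bound = 15 + 1 = 16

16


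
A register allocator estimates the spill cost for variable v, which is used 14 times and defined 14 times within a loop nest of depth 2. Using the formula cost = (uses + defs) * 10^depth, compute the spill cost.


uses + defs = 14 + 14 = 28
10^2 = 100
Spill cost = 28 * 100 = 2800

2800


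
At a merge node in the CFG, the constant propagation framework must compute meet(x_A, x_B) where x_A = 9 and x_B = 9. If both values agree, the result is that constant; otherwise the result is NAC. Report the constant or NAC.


Meet operation: if both paths give the same constant, result is that constant; if they differ, result is NAC (not-a-constant).
Path A: 9, Path B: 9 -> equal
Result: constant -> 9

9


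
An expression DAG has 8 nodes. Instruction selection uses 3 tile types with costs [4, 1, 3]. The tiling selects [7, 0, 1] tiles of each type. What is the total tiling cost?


Total cost = sum(count_i * cost_i)
= 7*4 + 0*1 + 1*3
= 31

31


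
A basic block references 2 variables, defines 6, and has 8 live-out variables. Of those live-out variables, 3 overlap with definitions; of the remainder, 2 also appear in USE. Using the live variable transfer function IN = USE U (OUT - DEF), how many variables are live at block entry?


OUT - DEF: 8 - 3 = 5
|IN| = |USE| + |OUT - DEF| - |USE ∩ (OUT - DEF)| = 2 + 5 - 2 = 5

5


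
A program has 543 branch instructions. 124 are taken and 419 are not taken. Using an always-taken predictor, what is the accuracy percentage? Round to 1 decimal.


Predictor: always-taken
Correct predictions = 124
Accuracy = 124 / 543 * 100 = 22.8%

22.8


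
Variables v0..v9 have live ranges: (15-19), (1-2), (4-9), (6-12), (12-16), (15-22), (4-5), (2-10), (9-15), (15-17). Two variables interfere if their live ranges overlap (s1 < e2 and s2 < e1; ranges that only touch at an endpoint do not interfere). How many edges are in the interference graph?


Check all pairs for overlapping intervals.
Two intervals (s1,e1) and (s2,e2) overlap if s1 < e2 and s2 < e1.
v0 (15-19) vs v1..v9: overlaps v4, v5, v9 -> 3
v1 (1-2) vs v2..v9: overlaps none -> 0
v2 (4-9) vs v3..v9: overlaps v3, v6, v7 -> 3
v3 (6-12) vs v4..v9: overlaps v7, v8 -> 2
v4 (12-16) vs v5..v9: overlaps v5, v8, v9 -> 3
v5 (15-22) vs v6..v9: overlaps v9 -> 1
v6 (4-5) vs v7..v9: overlaps v7 -> 1
v7 (2-10) vs v8..v9: overlaps v8 -> 1
v8 (9-15) vs v9: overlaps none -> 0
Total overlapping pairs = 3 + 0 + 3 + 2 + 3 + 1 + 1 + 1 + 0 = 14

14


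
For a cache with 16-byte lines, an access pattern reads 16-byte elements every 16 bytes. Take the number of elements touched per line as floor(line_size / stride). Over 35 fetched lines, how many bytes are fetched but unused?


Elements per line = floor(16 / 16) = 1
Bytes used per line = 1 * 16 = 16
Wasted per line = 16 - 16 = 0
Total wasted = 0 * 35 = 0

0


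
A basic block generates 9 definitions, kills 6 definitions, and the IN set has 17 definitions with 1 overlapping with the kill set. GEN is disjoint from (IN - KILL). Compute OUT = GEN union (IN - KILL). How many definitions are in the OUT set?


IN - KILL: 17 - 1 = 16 surviving definitions
OUT = GEN + surviving = 9 + 16 = 25

25


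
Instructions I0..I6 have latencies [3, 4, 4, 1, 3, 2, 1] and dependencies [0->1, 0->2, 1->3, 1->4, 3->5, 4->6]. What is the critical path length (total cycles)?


Compute longest path through dependency graph: dist(Ik) = max over predecessors of dist + latency(Ik).
dist(I0) = latency 3 = 3
dist(I1) = dist(I0) + 4 = 3 + 4 = 7
dist(I2) = dist(I0) + 4 = 3 + 4 = 7
dist(I3) = dist(I1) + 1 = 7 + 1 = 8
dist(I4) = dist(I1) + 3 = 7 + 3 = 10
dist(I5) = dist(I3) + 2 = 8 + 2 = 10
dist(I6) = dist(I4) + 1 = 10 + 1 = 11
Critical path = max dist = 11

11


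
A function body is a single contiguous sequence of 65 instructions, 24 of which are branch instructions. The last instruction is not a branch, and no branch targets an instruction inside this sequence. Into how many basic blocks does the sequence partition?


With no in-sequence branch targets, the leaders are the first instruction plus the instruction after each branch.
Number of basic blocks = branches + 1
= 24 + 1 = 25

25


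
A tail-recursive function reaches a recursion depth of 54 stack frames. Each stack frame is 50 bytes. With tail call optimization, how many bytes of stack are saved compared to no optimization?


Without TCO: 54 * 50 = 2700 bytes
With TCO: reuse 1 frame = 50 bytes
Savings = 2700 - 50 = 2650

2650


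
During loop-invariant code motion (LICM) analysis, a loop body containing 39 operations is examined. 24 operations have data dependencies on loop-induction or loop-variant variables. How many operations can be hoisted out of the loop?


Invariant candidates = total - loop-dependent
= 39 - 24 = 15

15


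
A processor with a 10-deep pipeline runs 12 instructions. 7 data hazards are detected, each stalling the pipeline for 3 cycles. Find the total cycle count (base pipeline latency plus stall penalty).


Base cycles = 10 + 12 - 1 = 21
Total stalls = 7 * 3 = 21
Total = 21 + 21 = 42

42


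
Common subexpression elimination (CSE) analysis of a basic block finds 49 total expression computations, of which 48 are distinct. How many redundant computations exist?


CSE count = total expressions - unique expressions
= 49 - 48 = 1

1


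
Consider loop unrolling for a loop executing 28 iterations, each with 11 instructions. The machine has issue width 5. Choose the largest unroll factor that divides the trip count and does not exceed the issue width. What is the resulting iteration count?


Largest divisor of 28 <= 5 is 4
New iterations = 28 / 4 = 7

7


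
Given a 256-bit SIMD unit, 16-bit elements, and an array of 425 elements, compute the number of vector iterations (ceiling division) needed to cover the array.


Width = 256 / 16 = 16 elements per vector op
Iterations = ceil(425 / 16) = 27

27


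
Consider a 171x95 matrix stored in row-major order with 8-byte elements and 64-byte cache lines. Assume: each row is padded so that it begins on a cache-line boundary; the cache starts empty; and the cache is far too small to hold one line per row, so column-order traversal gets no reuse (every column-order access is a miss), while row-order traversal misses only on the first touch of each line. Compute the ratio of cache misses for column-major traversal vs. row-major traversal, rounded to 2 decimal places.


Each row occupies 95 * 8 = 760 bytes and starts on a line boundary, so it spans ceil(760 / 64) = 12 cache lines.
Row-major traversal misses (one per line touched): 171 * ceil(95 * 8 / 64) = 2052
Column-major traversal misses (no reuse, every access misses): 171 * 95 = 16245
Ratio = 16245 / 2052 = 7.92

7.92


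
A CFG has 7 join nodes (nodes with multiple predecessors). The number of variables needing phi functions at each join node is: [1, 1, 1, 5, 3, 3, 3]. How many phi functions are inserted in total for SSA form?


Total phi functions = sum of phi functions at each join node
= 1 + 1 + 1 + 5 + 3 + 3 + 3 = 17

17


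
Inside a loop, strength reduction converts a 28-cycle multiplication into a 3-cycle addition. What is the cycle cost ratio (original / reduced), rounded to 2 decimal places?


Ratio = mult_cost / add_cost = 28 / 3 = 9.33

9.33


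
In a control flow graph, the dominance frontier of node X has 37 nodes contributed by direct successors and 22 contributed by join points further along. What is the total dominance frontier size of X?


DF(X) = direct successor contributions + join point contributions
= 37 + 22 = 59

59


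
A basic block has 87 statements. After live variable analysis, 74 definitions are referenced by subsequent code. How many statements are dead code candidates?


Dead code = total statements - live definitions
= 87 - 74 = 13

13


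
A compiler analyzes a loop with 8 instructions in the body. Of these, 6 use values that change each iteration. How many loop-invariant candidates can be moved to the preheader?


Invariant candidates = total - loop-dependent
= 8 - 6 = 2

2


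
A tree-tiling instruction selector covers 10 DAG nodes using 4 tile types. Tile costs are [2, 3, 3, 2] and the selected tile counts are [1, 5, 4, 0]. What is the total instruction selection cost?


Total cost = sum(count_i * cost_i)
= 1*2 + 5*3 + 4*3 + 0*2
= 29

29


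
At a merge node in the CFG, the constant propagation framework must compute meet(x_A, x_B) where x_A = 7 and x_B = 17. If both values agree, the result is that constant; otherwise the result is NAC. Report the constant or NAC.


Meet operation: if both paths give the same constant, result is that constant; if they differ, result is NAC (not-a-constant).
Path A: 7, Path B: 17 -> differ
Result: not-a-constant -> NAC

NAC


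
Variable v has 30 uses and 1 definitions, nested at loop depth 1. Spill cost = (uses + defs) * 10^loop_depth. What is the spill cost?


uses + defs = 30 + 1 = 31
10^1 = 10
Spill cost = 31 * 10 = 310

310


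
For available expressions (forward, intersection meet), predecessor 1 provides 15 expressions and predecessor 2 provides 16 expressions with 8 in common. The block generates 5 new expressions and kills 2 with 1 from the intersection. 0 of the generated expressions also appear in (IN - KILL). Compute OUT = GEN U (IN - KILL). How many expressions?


IN = intersection of predecessors = 8
IN - KILL = 8 - 1 = 7
|OUT| = |GEN| + |IN - KILL| - |GEN ∩ (IN - KILL)| = 5 + 7 - 0 = 12

12


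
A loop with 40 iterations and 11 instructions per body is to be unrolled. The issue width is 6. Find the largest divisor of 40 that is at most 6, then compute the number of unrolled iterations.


Largest divisor of 40 <= 6 is 5
New iterations = 40 / 5 = 8

8


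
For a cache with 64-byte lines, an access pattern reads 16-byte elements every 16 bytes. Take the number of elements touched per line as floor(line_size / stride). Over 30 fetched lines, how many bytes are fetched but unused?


Elements per line = floor(64 / 16) = 4
Bytes used per line = 4 * 16 = 64
Wasted per line = 64 - 64 = 0
Total wasted = 0 * 30 = 0

0


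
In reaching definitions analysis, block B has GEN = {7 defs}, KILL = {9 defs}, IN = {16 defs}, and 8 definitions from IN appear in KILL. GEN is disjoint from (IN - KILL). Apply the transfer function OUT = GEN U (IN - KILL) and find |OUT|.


IN - KILL: 16 - 8 = 8 surviving definitions
OUT = GEN + surviving = 7 + 8 = 15

15


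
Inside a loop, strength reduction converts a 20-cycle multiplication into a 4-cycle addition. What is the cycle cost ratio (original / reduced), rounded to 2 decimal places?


Ratio = mult_cost / add_cost = 20 / 4 = 5.0

5.0


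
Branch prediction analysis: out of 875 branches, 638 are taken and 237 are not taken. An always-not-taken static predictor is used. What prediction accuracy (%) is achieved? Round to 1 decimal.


Predictor: always-not-taken
Correct predictions = 237
Accuracy = 237 / 875 * 100 = 27.1%

27.1


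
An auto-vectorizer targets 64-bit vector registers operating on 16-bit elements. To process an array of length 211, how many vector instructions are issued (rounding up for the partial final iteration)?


Width = 64 / 16 = 4 elements per vector op
Iterations = ceil(211 / 4) = 53

53


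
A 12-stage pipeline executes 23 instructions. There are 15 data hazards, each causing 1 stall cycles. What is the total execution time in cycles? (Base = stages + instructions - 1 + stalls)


Base cycles = 12 + 23 - 1 = 34
Total stalls = 15 * 1 = 15
Total = 34 + 15 = 49

49


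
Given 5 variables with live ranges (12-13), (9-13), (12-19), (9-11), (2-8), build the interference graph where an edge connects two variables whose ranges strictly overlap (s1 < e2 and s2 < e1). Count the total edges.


Check all pairs for overlapping intervals.
Two intervals (s1,e1) and (s2,e2) overlap if s1 < e2 and s2 < e1.
v0 (12-13) vs v1..v4: overlaps v1, v2 -> 2
v1 (9-13) vs v2..v4: overlaps v2, v3 -> 2
v2 (12-19) vs v3..v4: overlaps none -> 0
v3 (9-11) vs v4: overlaps none -> 0
Total overlapping pairs = 2 + 2 + 0 + 0 = 4

4


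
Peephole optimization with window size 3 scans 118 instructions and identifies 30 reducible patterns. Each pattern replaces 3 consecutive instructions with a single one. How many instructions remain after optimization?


Each match removes 2 instructions.
Total removed = 30 * 2 = 60
Remaining = 118 - 60 = 58

58


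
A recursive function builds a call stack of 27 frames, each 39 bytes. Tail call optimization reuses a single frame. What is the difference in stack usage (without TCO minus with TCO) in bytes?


Without TCO: 27 * 39 = 1053 bytes
With TCO: reuse 1 frame = 39 bytes
Savings = 1053 - 39 = 1014

1014


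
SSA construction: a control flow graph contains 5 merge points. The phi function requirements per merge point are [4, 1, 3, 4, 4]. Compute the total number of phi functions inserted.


Total phi functions = sum of phi functions at each join node
= 4 + 1 + 3 + 4 + 4 = 16

16


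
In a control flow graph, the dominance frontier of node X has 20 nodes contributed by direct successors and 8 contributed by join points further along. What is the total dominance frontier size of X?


DF(X) = direct successor contributions + join point contributions
= 20 + 8 = 28

28


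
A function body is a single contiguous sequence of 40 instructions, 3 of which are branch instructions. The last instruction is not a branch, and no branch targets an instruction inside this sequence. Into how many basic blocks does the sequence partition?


With no in-sequence branch targets, the leaders are the first instruction plus the instruction after each branch.
Number of basic blocks = branches + 1
= 3 + 1 = 4

4


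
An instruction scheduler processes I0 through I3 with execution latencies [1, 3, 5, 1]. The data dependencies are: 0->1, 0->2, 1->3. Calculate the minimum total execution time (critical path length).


Compute longest path through dependency graph: dist(Ik) = max over predecessors of dist + latency(Ik).
dist(I0) = latency 1 = 1
dist(I1) = dist(I0) + 3 = 1 + 3 = 4
dist(I2) = dist(I0) + 5 = 1 + 5 = 6
dist(I3) = dist(I1) + 1 = 4 + 1 = 5
Critical path = max dist = 6

6


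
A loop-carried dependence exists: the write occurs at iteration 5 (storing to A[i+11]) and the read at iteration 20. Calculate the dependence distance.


Distance = read iteration - write iteration
= 20 - 5 = 15

15


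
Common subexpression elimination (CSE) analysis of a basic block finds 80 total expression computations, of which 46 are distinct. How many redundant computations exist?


CSE count = total expressions - unique expressions
= 80 - 46 = 34

34


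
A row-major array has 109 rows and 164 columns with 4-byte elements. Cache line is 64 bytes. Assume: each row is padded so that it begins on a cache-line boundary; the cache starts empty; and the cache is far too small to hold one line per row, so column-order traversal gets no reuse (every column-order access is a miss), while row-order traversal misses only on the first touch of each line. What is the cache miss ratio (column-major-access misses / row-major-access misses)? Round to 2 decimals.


Each row occupies 164 * 4 = 656 bytes and starts on a line boundary, so it spans ceil(656 / 64) = 11 cache lines.
Row-major traversal misses (one per line touched): 109 * ceil(164 * 4 / 64) = 1199
Column-major traversal misses (no reuse, every access misses): 109 * 164 = 17876
Ratio = 17876 / 1199 = 14.91

14.91


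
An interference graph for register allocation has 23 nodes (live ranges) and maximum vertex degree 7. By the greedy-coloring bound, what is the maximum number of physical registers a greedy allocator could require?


Greedy coloring never needs more than (max_degree + 1) colors: when coloring a vertex, at most max_degree neighbors are already colored.
Upper bound = 7 + 1 = 8

8


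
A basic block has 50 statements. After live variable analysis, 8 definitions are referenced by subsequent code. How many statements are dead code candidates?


Dead code = total statements - live definitions
= 50 - 8 = 42

42


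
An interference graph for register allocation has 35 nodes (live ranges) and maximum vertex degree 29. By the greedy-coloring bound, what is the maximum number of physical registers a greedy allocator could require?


Greedy coloring never needs more than (max_degree + 1) colors: when coloring a vertex, at most max_degree neighbors are already colored.
Upper bound = 29 + 1 = 30

30


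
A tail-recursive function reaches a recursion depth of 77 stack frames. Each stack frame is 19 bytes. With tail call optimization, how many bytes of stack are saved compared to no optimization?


Without TCO: 77 * 19 = 1463 bytes
With TCO: reuse 1 frame = 19 bytes
Savings = 1463 - 19 = 1444

1444


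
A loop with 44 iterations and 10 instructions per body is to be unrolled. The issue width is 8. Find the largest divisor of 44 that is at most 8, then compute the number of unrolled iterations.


Largest divisor of 44 <= 8 is 4
New iterations = 44 / 4 = 11

11


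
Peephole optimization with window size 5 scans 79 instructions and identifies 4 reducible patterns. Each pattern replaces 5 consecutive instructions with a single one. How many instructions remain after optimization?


Each match removes 4 instructions.
Total removed = 4 * 4 = 16
Remaining = 79 - 16 = 63

63


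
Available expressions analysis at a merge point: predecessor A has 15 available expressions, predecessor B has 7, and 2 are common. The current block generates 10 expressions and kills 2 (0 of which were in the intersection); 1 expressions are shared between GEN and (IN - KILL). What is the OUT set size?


IN = intersection of predecessors = 2
IN - KILL = 2 - 0 = 2
|OUT| = |GEN| + |IN - KILL| - |GEN ∩ (IN - KILL)| = 10 + 2 - 1 = 11

11


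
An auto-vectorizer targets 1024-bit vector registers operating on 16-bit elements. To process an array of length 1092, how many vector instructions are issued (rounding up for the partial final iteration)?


Width = 1024 / 16 = 64 elements per vector op
Iterations = ceil(1092 / 64) = 18

18


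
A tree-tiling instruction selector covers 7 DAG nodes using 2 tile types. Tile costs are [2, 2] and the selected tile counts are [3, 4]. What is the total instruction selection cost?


Total cost = sum(count_i * cost_i)
= 3*2 + 4*2
= 14

14


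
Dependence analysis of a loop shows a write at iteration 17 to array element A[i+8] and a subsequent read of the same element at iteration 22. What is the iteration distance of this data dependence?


Distance = read iteration - write iteration
= 22 - 17 = 5

5


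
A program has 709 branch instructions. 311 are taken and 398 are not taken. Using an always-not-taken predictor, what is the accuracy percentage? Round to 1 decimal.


Predictor: always-not-taken
Correct predictions = 398
Accuracy = 398 / 709 * 100 = 56.1%

56.1


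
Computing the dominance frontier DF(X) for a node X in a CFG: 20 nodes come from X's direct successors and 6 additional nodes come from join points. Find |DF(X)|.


DF(X) = direct successor contributions + join point contributions
= 20 + 6 = 26

26


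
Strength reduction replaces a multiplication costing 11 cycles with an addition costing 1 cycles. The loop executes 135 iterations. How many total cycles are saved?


Per-iteration saving = 11 - 1 = 10
Total saved = 135 * 10 = 1350

1350


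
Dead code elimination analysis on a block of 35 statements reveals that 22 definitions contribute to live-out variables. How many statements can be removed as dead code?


Dead code = total statements - live definitions
= 35 - 22 = 13

13


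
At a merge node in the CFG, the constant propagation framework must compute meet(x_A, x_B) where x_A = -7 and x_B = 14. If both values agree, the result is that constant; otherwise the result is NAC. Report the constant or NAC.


Meet operation: if both paths give the same constant, result is that constant; if they differ, result is NAC (not-a-constant).
Path A: -7, Path B: 14 -> differ
Result: not-a-constant -> NAC

NAC


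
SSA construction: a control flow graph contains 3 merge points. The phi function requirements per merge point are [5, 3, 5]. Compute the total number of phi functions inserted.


Total phi functions = sum of phi functions at each join node
= 5 + 3 + 5 = 13

13


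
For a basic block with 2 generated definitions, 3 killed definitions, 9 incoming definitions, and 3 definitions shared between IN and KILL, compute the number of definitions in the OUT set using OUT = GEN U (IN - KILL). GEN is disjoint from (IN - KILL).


IN - KILL: 9 - 3 = 6 surviving definitions
OUT = GEN + surviving = 2 + 6 = 8

8


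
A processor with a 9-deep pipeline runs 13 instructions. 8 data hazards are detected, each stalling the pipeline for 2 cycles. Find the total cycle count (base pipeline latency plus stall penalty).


Base cycles = 9 + 13 - 1 = 21
Total stalls = 8 * 2 = 16
Total = 21 + 16 = 37

37


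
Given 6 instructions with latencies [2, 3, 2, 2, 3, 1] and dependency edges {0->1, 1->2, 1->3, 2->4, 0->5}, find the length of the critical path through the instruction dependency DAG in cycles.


Compute longest path through dependency graph: dist(Ik) = max over predecessors of dist + latency(Ik).
dist(I0) = latency 2 = 2
dist(I1) = dist(I0) + 3 = 2 + 3 = 5
dist(I2) = dist(I1) + 2 = 5 + 2 = 7
dist(I3) = dist(I1) + 2 = 5 + 2 = 7
dist(I4) = dist(I2) + 3 = 7 + 3 = 10
dist(I5) = dist(I0) + 1 = 2 + 1 = 3
Critical path = max dist = 10

10


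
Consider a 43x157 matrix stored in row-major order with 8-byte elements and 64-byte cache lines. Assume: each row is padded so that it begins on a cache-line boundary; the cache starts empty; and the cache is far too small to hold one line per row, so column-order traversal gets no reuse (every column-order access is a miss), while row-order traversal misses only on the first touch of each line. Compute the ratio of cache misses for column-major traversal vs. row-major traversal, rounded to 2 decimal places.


Each row occupies 157 * 8 = 1256 bytes and starts on a line boundary, so it spans ceil(1256 / 64) = 20 cache lines.
Row-major traversal misses (one per line touched): 43 * ceil(157 * 8 / 64) = 860
Column-major traversal misses (no reuse, every access misses): 43 * 157 = 6751
Ratio = 6751 / 860 = 7.85

7.85


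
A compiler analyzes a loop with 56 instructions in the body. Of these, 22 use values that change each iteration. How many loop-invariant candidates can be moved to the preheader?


Invariant candidates = total - loop-dependent
= 56 - 22 = 34

34


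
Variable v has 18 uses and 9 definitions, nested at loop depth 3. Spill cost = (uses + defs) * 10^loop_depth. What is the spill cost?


uses + defs = 18 + 9 = 27
10^3 = 1000
Spill cost = 27 * 1000 = 27000

27000


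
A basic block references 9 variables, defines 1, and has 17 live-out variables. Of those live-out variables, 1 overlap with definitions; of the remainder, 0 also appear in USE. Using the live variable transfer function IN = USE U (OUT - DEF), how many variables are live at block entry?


OUT - DEF: 17 - 1 = 16
|IN| = |USE| + |OUT - DEF| - |USE ∩ (OUT - DEF)| = 9 + 16 - 0 = 25

25


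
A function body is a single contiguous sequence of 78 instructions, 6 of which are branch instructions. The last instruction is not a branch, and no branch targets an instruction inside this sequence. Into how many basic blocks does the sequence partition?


With no in-sequence branch targets, the leaders are the first instruction plus the instruction after each branch.
Number of basic blocks = branches + 1
= 6 + 1 = 7

7


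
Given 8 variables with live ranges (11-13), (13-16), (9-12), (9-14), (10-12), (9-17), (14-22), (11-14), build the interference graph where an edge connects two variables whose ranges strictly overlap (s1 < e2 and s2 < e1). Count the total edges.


Check all pairs for overlapping intervals.
Two intervals (s1,e1) and (s2,e2) overlap if s1 < e2 and s2 < e1.
v0 (11-13) vs v1..v7: overlaps v2, v3, v4, v5, v7 -> 5
v1 (13-16) vs v2..v7: overlaps v3, v5, v6, v7 -> 4
v2 (9-12) vs v3..v7: overlaps v3, v4, v5, v7 -> 4
v3 (9-14) vs v4..v7: overlaps v4, v5, v7 -> 3
v4 (10-12) vs v5..v7: overlaps v5, v7 -> 2
v5 (9-17) vs v6..v7: overlaps v6, v7 -> 2
v6 (14-22) vs v7: overlaps none -> 0
Total overlapping pairs = 5 + 4 + 4 + 3 + 2 + 2 + 0 = 20

20


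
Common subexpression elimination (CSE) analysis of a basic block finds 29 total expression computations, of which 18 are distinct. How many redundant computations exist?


CSE count = total expressions - unique expressions
= 29 - 18 = 11

11


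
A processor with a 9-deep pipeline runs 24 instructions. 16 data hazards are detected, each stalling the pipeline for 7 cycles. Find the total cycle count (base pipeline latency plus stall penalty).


Base cycles = 9 + 24 - 1 = 32
Total stalls = 16 * 7 = 112
Total = 32 + 112 = 144

144


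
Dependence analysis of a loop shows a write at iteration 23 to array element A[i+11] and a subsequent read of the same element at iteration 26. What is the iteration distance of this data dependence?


Distance = read iteration - write iteration
= 26 - 23 = 3

3


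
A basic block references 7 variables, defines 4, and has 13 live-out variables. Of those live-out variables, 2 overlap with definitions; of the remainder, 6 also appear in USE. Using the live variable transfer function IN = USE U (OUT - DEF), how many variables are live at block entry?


OUT - DEF: 13 - 2 = 11
|IN| = |USE| + |OUT - DEF| - |USE ∩ (OUT - DEF)| = 7 + 11 - 6 = 12

12


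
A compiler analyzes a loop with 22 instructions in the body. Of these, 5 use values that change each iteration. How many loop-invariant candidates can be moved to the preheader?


Invariant candidates = total - loop-dependent
= 22 - 5 = 17

17


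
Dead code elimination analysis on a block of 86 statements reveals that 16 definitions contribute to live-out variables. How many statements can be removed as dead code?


Dead code = total statements - live definitions
= 86 - 16 = 70

70


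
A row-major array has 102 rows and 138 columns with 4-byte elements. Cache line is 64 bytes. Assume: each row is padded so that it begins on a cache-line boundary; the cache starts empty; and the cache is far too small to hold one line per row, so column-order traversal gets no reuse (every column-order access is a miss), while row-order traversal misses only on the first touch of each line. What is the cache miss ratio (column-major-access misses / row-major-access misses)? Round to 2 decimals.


Each row occupies 138 * 4 = 552 bytes and starts on a line boundary, so it spans ceil(552 / 64) = 9 cache lines.
Row-major traversal misses (one per line touched): 102 * ceil(138 * 4 / 64) = 918
Column-major traversal misses (no reuse, every access misses): 102 * 138 = 14076
Ratio = 14076 / 918 = 15.33

15.33
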